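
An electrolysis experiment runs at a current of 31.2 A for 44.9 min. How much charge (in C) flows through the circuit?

Q = I·t = 31.20 A × 2694.0 s = 84100 C.

84100 C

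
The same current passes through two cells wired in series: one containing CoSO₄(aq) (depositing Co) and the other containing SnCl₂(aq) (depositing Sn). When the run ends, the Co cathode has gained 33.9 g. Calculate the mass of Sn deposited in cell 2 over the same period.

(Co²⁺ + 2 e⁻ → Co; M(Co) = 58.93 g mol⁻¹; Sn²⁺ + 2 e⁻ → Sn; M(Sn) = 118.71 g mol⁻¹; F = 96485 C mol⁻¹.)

n(Co) = 33.9 / 58.93 = 0.5753 mol.
Since Co²⁺ + 2 e⁻ → Co, n(e⁻) passed = 2 × 0.5753 = 1.151 mol.
Cells in series carry the same charge, so the same 1.151 mol of electrons passes through cell 2.
Sn²⁺ + 2 e⁻ → Sn, so n(Sn) = 1.151 / 2 = 0.5753 mol.
m(Sn) = 0.5753 × 118.71 = 68.3 g.

68.3 g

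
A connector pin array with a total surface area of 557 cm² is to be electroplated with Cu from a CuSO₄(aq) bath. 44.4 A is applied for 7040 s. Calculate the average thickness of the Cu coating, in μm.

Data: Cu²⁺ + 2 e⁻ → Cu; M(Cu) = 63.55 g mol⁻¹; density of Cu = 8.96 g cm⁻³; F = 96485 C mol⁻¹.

206 μm

Q = I·t = 44.40 × 7040.0 = 312600 C; n(e⁻) = 3.240 mol.
n(Cu) = n(e⁻)/2 = 1.620 mol, so m = 1.620 × 63.55 = 102.9 g.
Volume = m/ρ = 102.9 / 8.96 = 11.49 cm³.
Thickness = V/A = 11.49 / 557 = 0.0206 cm = 206 μm.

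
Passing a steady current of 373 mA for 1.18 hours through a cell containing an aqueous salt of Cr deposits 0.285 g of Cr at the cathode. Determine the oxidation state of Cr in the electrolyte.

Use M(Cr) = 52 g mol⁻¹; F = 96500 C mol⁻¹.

+3

Q = I·t = 0.3730 A × 4248.0 s = 1585 C, so n(e⁻) = 1585/96500 = 0.01642 mol.
n(Cr) deposited = 0.285 / 52 = 0.005481 mol.
Electrons per atom = n(e⁻)/n(Cr) = 0.01642 / 0.005481 = 3.00 ≈ 3, so the ion is Cr³⁺.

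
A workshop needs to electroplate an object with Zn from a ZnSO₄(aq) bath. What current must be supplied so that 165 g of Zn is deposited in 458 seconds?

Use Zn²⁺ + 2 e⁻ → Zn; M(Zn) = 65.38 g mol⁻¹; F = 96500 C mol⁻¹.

1060 A

n(Zn) = 165 / 65.38 = 2.524 mol.
n(e⁻) = 2 × 2.524 = 5.047 mol.
Q = n(e⁻)·F = 5.047 × 96500 = 487100 C.
I = Q/t = 487100 / 458.00 s = 1060 A.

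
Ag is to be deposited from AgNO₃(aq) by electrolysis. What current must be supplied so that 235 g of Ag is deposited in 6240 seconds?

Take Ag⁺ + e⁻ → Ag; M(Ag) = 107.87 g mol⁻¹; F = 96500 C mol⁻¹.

n(Ag) = 235 / 107.87 = 2.179 mol.
n(e⁻) = 1 × 2.179 = 2.179 mol.
Q = n(e⁻)·F = 2.179 × 96500 = 210200 C.
I = Q/t = 210200 / 6240.0 s = 33.7 A.

33.7 A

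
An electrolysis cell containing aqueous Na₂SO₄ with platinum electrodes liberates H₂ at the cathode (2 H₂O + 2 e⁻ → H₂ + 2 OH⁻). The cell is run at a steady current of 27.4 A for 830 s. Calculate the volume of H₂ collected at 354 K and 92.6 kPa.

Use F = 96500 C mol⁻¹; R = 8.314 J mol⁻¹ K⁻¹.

3.75 L

Q = I·t = 27.40 A × 830.00 s = 22740 C.
n(e⁻) = Q/F = 22740 / 96500 = 0.2357 mol.
2 electrons are transferred per H₂ molecule, so n(H₂) = 0.2357 / 2 = 0.1178 mol.
V = nRT/P = (0.1178 × 8.314 × 354) / (92.6 × 10³ Pa) = 0.00375 m³ = 3.75 L.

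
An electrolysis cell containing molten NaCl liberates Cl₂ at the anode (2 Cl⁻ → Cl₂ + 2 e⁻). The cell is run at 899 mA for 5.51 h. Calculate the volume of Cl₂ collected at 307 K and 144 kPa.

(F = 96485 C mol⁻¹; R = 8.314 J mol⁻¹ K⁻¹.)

1.64 L

Q = I·t = 0.8990 A × 19836 s = 17830 C.
n(e⁻) = Q/F = 17830 / 96485 = 0.1848 mol.
2 electrons are transferred per Cl₂ molecule, so n(Cl₂) = 0.1848 / 2 = 0.09241 mol.
V = nRT/P = (0.09241 × 8.314 × 307) / (144 × 10³ Pa) = 0.00164 m³ = 1.64 L.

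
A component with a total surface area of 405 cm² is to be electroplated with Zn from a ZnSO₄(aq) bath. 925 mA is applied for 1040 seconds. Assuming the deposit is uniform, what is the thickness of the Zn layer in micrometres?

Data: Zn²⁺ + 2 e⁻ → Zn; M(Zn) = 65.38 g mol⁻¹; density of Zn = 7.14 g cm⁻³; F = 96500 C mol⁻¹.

Q = I·t = 0.9250 × 1040.0 = 962.0 C; n(e⁻) = 0.009969 mol.
n(Zn) = n(e⁻)/2 = 0.004984 mol, so m = 0.004984 × 65.38 = 0.3259 g.
Volume = m/ρ = 0.3259 / 7.14 = 0.04564 cm³.
Thickness = V/A = 0.04564 / 405 = 1.13 × 10⁻⁴ cm = 1.13 μm.

1.13 μm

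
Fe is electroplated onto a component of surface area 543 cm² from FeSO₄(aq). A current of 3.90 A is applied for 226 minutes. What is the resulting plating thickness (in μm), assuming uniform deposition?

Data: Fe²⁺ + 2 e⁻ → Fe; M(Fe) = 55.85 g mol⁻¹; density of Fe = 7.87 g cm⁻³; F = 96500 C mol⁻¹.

35.8 μm

Q = I·t = 3.900 × 13560 = 52880 C; n(e⁻) = 0.5480 mol.
n(Fe) = n(e⁻)/2 = 0.2740 mol, so m = 0.2740 × 55.85 = 15.30 g.
Volume = m/ρ = 15.30 / 7.87 = 1.945 cm³.
Thickness = V/A = 1.945 / 543 = 0.00358 cm = 35.8 μm.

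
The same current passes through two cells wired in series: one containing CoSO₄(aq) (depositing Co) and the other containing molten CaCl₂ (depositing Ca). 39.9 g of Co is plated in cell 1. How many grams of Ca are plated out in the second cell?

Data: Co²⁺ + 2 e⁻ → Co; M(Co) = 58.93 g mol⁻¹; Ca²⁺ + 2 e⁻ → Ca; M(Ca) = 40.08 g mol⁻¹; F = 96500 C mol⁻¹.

n(Co) = 39.9 / 58.93 = 0.6771 mol.
Since Co²⁺ + 2 e⁻ → Co, n(e⁻) passed = 2 × 0.6771 = 1.354 mol.
Cells in series carry the same charge, so the same 1.354 mol of electrons passes through cell 2.
Ca²⁺ + 2 e⁻ → Ca, so n(Ca) = 1.354 / 2 = 0.6771 mol.
m(Ca) = 0.6771 × 40.08 = 27.1 g.

27.1 g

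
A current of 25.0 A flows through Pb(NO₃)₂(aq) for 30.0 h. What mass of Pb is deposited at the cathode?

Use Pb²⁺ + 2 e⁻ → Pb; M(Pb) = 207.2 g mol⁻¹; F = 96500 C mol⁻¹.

Q = I·t = 25.00 A × 108000 s = 2700000 C.
n(e⁻) = Q/F = 2700000 / 96500 = 27.98 mol.
Pb²⁺ + 2 e⁻ → Pb, so n(Pb) = n(e⁻)/2 = 13.99 mol.
m = n·M = 13.99 × 207.2 = 2900 g.

2900 g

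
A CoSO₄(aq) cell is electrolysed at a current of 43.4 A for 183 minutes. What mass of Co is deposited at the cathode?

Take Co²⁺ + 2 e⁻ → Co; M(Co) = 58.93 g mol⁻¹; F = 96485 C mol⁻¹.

146 g

Q = I·t = 43.40 A × 10980 s = 476500 C.
n(e⁻) = Q/F = 476500 / 96485 = 4.939 mol.
Co²⁺ + 2 e⁻ → Co, so n(Co) = n(e⁻)/2 = 2.469 mol.
m = n·M = 2.469 × 58.93 = 146 g.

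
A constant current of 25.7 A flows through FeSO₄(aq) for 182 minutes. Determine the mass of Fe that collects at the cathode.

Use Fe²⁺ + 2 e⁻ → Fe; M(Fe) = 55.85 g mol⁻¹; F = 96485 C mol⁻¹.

81.2 g

Q = I·t = 25.70 A × 10920 s = 280600 C.
n(e⁻) = Q/F = 280600 / 96485 = 2.909 mol.
Fe²⁺ + 2 e⁻ → Fe, so n(Fe) = n(e⁻)/2 = 1.454 mol.
m = n·M = 1.454 × 55.85 = 81.2 g.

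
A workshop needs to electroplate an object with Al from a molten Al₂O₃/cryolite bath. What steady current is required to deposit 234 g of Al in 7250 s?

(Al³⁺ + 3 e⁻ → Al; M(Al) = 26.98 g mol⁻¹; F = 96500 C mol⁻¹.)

346 A

n(Al) = 234 / 26.98 = 8.673 mol.
n(e⁻) = 3 × 8.673 = 26.02 mol.
Q = n(e⁻)·F = 26.02 × 96500 = 2511000 C.
I = Q/t = 2511000 / 7250.0 s = 346 A.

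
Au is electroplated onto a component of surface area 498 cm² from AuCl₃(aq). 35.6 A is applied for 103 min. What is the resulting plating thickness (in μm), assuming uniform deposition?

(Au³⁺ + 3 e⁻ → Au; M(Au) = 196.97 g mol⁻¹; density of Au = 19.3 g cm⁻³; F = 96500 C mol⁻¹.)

156 μm

Q = I·t = 35.60 × 6180.0 = 220000 C; n(e⁻) = 2.280 mol.
n(Au) = n(e⁻)/3 = 0.7600 mol, so m = 0.7600 × 196.97 = 149.7 g.
Volume = m/ρ = 149.7 / 19.3 = 7.756 cm³.
Thickness = V/A = 7.756 / 498 = 0.0156 cm = 156 μm.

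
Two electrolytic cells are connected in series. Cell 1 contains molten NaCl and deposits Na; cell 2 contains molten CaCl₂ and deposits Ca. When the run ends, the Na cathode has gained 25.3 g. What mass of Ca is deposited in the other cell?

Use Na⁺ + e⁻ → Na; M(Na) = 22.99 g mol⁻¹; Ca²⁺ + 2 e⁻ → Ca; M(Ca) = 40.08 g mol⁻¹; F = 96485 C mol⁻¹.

22.1 g

n(Na) = 25.3 / 22.99 = 1.100 mol.
Since Na⁺ + e⁻ → Na, n(e⁻) passed = 1 × 1.100 = 1.100 mol.
Cells in series carry the same charge, so the same 1.100 mol of electrons passes through cell 2.
Ca²⁺ + 2 e⁻ → Ca, so n(Ca) = 1.100 / 2 = 0.5502 mol.
m(Ca) = 0.5502 × 40.08 = 22.1 g.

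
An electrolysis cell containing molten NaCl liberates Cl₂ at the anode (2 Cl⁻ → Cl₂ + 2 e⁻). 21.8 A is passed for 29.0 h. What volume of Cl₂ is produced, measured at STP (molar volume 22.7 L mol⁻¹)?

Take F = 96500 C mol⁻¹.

Q = I·t = 21.80 A × 104400 s = 2276000 C.
n(e⁻) = Q/F = 2276000 / 96500 = 23.58 mol.
2 electrons are transferred per Cl₂ molecule, so n(Cl₂) = 23.58 / 2 = 11.79 mol.
V = n × V_m = 11.79 × 22.7 = 268 L.

268 L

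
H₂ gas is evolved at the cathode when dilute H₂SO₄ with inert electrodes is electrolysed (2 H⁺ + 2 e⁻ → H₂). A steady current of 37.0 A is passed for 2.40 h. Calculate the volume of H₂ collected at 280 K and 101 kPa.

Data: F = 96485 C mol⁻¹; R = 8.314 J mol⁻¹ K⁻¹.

38.2 L

Q = I·t = 37.00 A × 8640.0 s = 319700 C.
n(e⁻) = Q/F = 319700 / 96485 = 3.313 mol.
2 electrons are transferred per H₂ molecule, so n(H₂) = 3.313 / 2 = 1.657 mol.
V = nRT/P = (1.657 × 8.314 × 280) / (101 × 10³ Pa) = 0.0382 m³ = 38.2 L.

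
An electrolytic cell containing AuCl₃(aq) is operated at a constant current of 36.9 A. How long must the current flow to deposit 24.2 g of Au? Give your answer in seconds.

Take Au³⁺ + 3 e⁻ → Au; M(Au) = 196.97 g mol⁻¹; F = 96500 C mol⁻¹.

964 s

n(Au) = m/M = 24.2 / 196.97 = 0.1229 mol.
Each Au atom requires 3 electrons, so n(e⁻) = 3 × 0.1229 = 0.3686 mol.
Q = n(e⁻)·F = 0.3686 × 96500 = 35570 C.
t = Q/I = 35570 / 36.90 A = 963.9 s.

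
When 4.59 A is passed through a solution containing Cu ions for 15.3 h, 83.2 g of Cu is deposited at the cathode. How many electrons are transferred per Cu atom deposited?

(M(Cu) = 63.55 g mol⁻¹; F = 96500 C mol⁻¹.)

Q = I·t = 4.590 A × 55080 s = 252800 C, so n(e⁻) = 252800/96500 = 2.620 mol.
n(Cu) deposited = 83.2 / 63.55 = 1.309 mol.
Electrons per atom = n(e⁻)/n(Cu) = 2.620 / 1.309 = 2.00 ≈ 2, so the ion is Cu²⁺.

2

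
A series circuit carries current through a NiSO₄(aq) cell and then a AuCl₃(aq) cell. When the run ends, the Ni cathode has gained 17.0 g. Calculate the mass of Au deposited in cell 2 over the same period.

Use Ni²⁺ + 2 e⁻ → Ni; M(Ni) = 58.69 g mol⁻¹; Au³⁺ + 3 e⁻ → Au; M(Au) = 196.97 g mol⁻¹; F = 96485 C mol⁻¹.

38.0 g

n(Ni) = 17.0 / 58.69 = 0.2897 mol.
Since Ni²⁺ + 2 e⁻ → Ni, n(e⁻) passed = 2 × 0.2897 = 0.5793 mol.
Cells in series carry the same charge, so the same 0.5793 mol of electrons passes through cell 2.
Au³⁺ + 3 e⁻ → Au, so n(Au) = 0.5793 / 3 = 0.1931 mol.
m(Au) = 0.1931 × 196.97 = 38.0 g.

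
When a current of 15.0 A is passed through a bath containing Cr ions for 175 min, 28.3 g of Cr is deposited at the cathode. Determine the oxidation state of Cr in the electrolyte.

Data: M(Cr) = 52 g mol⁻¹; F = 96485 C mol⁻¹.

+3

Q = I·t = 15.00 A × 10500 s = 157500 C, so n(e⁻) = 157500/96485 = 1.632 mol.
n(Cr) deposited = 28.3 / 52 = 0.5442 mol.
Electrons per atom = n(e⁻)/n(Cr) = 1.632 / 0.5442 = 3.00 ≈ 3, so the ion is Cr³⁺.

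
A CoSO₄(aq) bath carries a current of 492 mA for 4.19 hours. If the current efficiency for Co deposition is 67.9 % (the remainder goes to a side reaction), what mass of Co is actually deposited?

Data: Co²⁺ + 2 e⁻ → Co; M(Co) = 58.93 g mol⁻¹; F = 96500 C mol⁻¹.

1.54 g

Q = I·t = 0.4920 × 15084 = 7421 C.
n(e⁻) = 7421/96500 = 0.07690 mol; theoretically n(Co) = 0.07690/2 = 0.03845 mol, m_theo = 2.266 g.
At 67.9 % efficiency, m_actual = 0.679 × 2.266 = 1.54 g.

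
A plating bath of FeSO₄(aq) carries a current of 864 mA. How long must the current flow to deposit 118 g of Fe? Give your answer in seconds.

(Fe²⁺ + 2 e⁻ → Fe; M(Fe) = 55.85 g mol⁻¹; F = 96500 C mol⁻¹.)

4.72 × 10⁵ s

n(Fe) = m/M = 118 / 55.85 = 2.113 mol.
Each Fe atom requires 2 electrons, so n(e⁻) = 2 × 2.113 = 4.226 mol.
Q = n(e⁻)·F = 4.226 × 96500 = 407800 C.
t = Q/I = 407800 / 0.8640 A = 472000 s.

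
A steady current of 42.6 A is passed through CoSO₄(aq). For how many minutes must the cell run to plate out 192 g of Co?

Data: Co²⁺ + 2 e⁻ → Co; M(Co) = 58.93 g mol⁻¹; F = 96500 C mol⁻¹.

246 min

n(Co) = m/M = 192 / 58.93 = 3.258 mol.
Each Co atom requires 2 electrons, so n(e⁻) = 2 × 3.258 = 6.516 mol.
Q = n(e⁻)·F = 6.516 × 96500 = 628800 C.
t = Q/I = 628800 / 42.60 A = 14760 s = 246 min.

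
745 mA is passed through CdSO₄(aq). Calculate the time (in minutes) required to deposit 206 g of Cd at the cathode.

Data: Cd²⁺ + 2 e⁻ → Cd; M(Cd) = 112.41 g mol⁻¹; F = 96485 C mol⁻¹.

7910 min

n(Cd) = m/M = 206 / 112.41 = 1.833 mol.
Each Cd atom requires 2 electrons, so n(e⁻) = 2 × 1.833 = 3.665 mol.
Q = n(e⁻)·F = 3.665 × 96485 = 353600 C.
t = Q/I = 353600 / 0.7450 A = 474700 s = 7910 min.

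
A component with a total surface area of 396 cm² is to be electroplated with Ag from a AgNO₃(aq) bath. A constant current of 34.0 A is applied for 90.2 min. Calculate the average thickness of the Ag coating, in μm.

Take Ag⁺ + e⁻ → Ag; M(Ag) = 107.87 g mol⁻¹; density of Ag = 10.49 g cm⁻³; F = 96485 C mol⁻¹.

495 μm

Q = I·t = 34.00 × 5412.0 = 184000 C; n(e⁻) = 1.907 mol.
n(Ag) = n(e⁻)/1 = 1.907 mol, so m = 1.907 × 107.87 = 205.7 g.
Volume = m/ρ = 205.7 / 10.49 = 19.61 cm³.
Thickness = V/A = 19.61 / 396 = 0.0495 cm = 495 μm.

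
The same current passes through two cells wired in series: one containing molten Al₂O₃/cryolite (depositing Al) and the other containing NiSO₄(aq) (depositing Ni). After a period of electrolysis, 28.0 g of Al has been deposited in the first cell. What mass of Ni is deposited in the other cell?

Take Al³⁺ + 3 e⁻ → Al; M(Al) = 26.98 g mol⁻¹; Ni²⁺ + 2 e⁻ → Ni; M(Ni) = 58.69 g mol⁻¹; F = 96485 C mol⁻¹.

n(Al) = 28.0 / 26.98 = 1.038 mol.
Since Al³⁺ + 3 e⁻ → Al, n(e⁻) passed = 3 × 1.038 = 3.113 mol.
Cells in series carry the same charge, so the same 3.113 mol of electrons passes through cell 2.
Ni²⁺ + 2 e⁻ → Ni, so n(Ni) = 3.113 / 2 = 1.557 mol.
m(Ni) = 1.557 × 58.69 = 91.4 g.

91.4 g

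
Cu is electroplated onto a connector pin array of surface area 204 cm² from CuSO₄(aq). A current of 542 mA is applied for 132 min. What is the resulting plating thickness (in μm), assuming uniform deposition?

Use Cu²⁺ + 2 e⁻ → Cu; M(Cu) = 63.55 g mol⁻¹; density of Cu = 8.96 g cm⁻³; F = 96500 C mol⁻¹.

Q = I·t = 0.5420 × 7920.0 = 4293 C; n(e⁻) = 0.04448 mol.
n(Cu) = n(e⁻)/2 = 0.02224 mol, so m = 0.02224 × 63.55 = 1.413 g.
Volume = m/ρ = 1.413 / 8.96 = 0.1578 cm³.
Thickness = V/A = 0.1578 / 204 = 7.73 × 10⁻⁴ cm = 7.73 μm.

7.73 μm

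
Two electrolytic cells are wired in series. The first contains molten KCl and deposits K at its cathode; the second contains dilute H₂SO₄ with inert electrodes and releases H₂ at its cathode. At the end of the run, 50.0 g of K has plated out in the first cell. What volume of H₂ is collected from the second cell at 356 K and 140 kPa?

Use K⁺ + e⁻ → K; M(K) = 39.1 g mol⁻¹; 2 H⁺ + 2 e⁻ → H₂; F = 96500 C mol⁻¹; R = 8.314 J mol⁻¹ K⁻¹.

13.5 L

n(K) = 50.0 / 39.1 = 1.279 mol, so n(e⁻) = 1 × 1.279 = 1.279 mol.
The cells are in series, so the same 1.279 mol of electrons passes through the second cell.
2 H⁺ + 2 e⁻ → H₂ — 2 mol e⁻ per mol H₂, so n(H₂) = 1.279/2 = 0.6394 mol.
V = nRT/P = (0.6394 × 8.314 × 356) / (140 × 10³) = 0.0135 m³ = 13.5 L.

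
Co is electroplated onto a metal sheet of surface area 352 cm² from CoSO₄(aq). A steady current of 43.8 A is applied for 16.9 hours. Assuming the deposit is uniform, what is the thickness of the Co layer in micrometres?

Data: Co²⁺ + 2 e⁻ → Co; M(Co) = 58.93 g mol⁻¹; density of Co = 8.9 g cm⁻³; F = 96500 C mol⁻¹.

2600 μm

Q = I·t = 43.80 × 60840 = 2665000 C; n(e⁻) = 27.61 mol.
n(Co) = n(e⁻)/2 = 13.81 mol, so m = 13.81 × 58.93 = 813.7 g.
Volume = m/ρ = 813.7 / 8.9 = 91.42 cm³.
Thickness = V/A = 91.42 / 352 = 0.260 cm = 2600 μm.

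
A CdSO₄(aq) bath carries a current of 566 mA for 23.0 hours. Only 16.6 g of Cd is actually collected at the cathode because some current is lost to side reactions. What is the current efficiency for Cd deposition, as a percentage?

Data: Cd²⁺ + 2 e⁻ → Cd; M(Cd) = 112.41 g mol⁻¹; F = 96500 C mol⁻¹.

60.8 %

Q = I·t = 0.5660 × 82800 = 46860 C; n(e⁻) = 46860/96500 = 0.4856 mol.
Theoretical n(Cd) = n(e⁻)/2 = 0.2428 mol, i.e. m_theo = 0.2428 × 112.41 = 27.30 g.
Efficiency = m_actual / m_theo = 16.6 / 27.30 = 60.8 %.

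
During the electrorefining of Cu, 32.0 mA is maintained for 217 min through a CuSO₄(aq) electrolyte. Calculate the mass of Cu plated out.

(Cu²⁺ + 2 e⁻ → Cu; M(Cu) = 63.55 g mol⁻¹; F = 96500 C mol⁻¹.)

0.137 g

Q = I·t = 0.03200 A × 13020 s = 416.6 C.
n(e⁻) = Q/F = 416.6 / 96500 = 0.004318 mol.
Cu²⁺ + 2 e⁻ → Cu, so n(Cu) = n(e⁻)/2 = 0.002159 mol.
m = n·M = 0.002159 × 63.55 = 0.137 g.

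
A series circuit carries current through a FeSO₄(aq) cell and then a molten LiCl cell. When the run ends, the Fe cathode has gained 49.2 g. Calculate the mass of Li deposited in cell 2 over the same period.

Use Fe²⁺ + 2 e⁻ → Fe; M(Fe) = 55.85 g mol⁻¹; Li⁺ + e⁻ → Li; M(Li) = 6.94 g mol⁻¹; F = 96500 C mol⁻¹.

12.2 g

n(Fe) = 49.2 / 55.85 = 0.8809 mol.
Since Fe²⁺ + 2 e⁻ → Fe, n(e⁻) passed = 2 × 0.8809 = 1.762 mol.
Cells in series carry the same charge, so the same 1.762 mol of electrons passes through cell 2.
Li⁺ + e⁻ → Li, so n(Li) = 1.762 / 1 = 1.762 mol.
m(Li) = 1.762 × 6.94 = 12.2 g.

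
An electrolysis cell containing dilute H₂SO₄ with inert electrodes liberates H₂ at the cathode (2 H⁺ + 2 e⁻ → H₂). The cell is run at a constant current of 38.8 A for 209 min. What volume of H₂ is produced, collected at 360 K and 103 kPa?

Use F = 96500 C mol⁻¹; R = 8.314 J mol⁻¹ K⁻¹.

Q = I·t = 38.80 A × 12540 s = 486600 C.
n(e⁻) = Q/F = 486600 / 96500 = 5.042 mol.
2 electrons are transferred per H₂ molecule, so n(H₂) = 5.042 / 2 = 2.521 mol.
V = nRT/P = (2.521 × 8.314 × 360) / (103 × 10³ Pa) = 0.0733 m³ = 73.3 L.

73.3 L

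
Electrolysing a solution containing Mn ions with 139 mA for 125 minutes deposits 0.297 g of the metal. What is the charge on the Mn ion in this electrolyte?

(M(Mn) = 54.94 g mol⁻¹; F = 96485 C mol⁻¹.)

Q = I·t = 0.1390 A × 7500.0 s = 1042 C, so n(e⁻) = 1042/96485 = 0.01080 mol.
n(Mn) deposited = 0.297 / 54.94 = 0.005406 mol.
Electrons per atom = n(e⁻)/n(Mn) = 0.01080 / 0.005406 = 2.00 ≈ 2, so the ion is Mn²⁺.

+2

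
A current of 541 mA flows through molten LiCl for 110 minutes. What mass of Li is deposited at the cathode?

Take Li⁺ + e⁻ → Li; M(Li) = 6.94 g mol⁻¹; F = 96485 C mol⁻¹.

0.257 g

Q = I·t = 0.5410 A × 6600.0 s = 3571 C.
n(e⁻) = Q/F = 3571 / 96485 = 0.03701 mol.
Li⁺ + e⁻ → Li, so n(Li) = n(e⁻)/1 = 0.03701 mol.
m = n·M = 0.03701 × 6.94 = 0.257 g.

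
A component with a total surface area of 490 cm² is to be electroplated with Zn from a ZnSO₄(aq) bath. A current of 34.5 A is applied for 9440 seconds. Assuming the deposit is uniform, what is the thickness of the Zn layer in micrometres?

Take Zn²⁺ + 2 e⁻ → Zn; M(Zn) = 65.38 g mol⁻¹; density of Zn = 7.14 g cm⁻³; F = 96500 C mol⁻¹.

Q = I·t = 34.50 × 9440.0 = 325700 C; n(e⁻) = 3.375 mol.
n(Zn) = n(e⁻)/2 = 1.687 mol, so m = 1.687 × 65.38 = 110.3 g.
Volume = m/ρ = 110.3 / 7.14 = 15.45 cm³.
Thickness = V/A = 15.45 / 490 = 0.0315 cm = 315 μm.

315 μm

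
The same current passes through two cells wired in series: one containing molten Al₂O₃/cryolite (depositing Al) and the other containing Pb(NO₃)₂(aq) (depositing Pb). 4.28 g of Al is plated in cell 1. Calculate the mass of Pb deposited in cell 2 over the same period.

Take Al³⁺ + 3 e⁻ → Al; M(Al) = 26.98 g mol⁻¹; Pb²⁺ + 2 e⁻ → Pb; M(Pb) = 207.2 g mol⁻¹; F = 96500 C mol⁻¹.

n(Al) = 4.28 / 26.98 = 0.1586 mol.
Since Al³⁺ + 3 e⁻ → Al, n(e⁻) passed = 3 × 0.1586 = 0.4759 mol.
Cells in series carry the same charge, so the same 0.4759 mol of electrons passes through cell 2.
Pb²⁺ + 2 e⁻ → Pb, so n(Pb) = 0.4759 / 2 = 0.2380 mol.
m(Pb) = 0.2380 × 207.2 = 49.3 g.

49.3 g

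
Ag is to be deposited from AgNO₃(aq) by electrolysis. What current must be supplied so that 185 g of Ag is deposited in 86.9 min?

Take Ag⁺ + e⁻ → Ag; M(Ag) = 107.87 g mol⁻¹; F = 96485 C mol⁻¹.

n(Ag) = 185 / 107.87 = 1.715 mol.
n(e⁻) = 1 × 1.715 = 1.715 mol.
Q = n(e⁻)·F = 1.715 × 96485 = 165500 C.
I = Q/t = 165500 / 5214.0 s = 31.7 A.

31.7 A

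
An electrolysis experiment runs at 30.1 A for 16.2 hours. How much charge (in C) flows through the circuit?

Q = I·t = 30.10 A × 58320 s = 1.76 × 10⁶ C.

1.76 × 10⁶ C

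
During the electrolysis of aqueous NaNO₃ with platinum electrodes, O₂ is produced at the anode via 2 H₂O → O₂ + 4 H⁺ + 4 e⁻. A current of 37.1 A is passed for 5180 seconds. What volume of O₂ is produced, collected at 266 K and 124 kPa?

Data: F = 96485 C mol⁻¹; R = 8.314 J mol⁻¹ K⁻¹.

8.88 L

Q = I·t = 37.10 A × 5180.0 s = 192200 C.
n(e⁻) = Q/F = 192200 / 96485 = 1.992 mol.
4 electrons are transferred per O₂ molecule, so n(O₂) = 1.992 / 4 = 0.4979 mol.
V = nRT/P = (0.4979 × 8.314 × 266) / (124 × 10³ Pa) = 0.00888 m³ = 8.88 L.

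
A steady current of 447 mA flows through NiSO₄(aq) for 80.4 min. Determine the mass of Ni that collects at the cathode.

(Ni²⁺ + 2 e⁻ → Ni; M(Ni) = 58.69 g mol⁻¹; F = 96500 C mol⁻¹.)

0.656 g

Q = I·t = 0.4470 A × 4824.0 s = 2156 C.
n(e⁻) = Q/F = 2156 / 96500 = 0.02235 mol.
Ni²⁺ + 2 e⁻ → Ni, so n(Ni) = n(e⁻)/2 = 0.01117 mol.
m = n·M = 0.01117 × 58.69 = 0.656 g.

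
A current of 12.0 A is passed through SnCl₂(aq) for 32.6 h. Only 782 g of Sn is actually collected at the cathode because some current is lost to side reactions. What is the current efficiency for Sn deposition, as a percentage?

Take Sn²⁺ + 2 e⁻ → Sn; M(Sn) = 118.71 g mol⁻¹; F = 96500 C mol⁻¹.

90.3 %

Q = I·t = 12.00 × 117360 = 1408000 C; n(e⁻) = 1408000/96500 = 14.59 mol.
Theoretical n(Sn) = n(e⁻)/2 = 7.297 mol, i.e. m_theo = 7.297 × 118.71 = 866.2 g.
Efficiency = m_actual / m_theo = 782 / 866.2 = 90.3 %.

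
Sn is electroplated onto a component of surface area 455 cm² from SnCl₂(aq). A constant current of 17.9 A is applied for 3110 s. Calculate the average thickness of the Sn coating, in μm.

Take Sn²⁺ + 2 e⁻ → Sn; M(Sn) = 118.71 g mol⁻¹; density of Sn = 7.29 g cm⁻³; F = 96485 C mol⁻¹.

103 μm

Q = I·t = 17.90 × 3110.0 = 55670 C; n(e⁻) = 0.5770 mol.
n(Sn) = n(e⁻)/2 = 0.2885 mol, so m = 0.2885 × 118.71 = 34.25 g.
Volume = m/ρ = 34.25 / 7.29 = 4.698 cm³.
Thickness = V/A = 4.698 / 455 = 0.0103 cm = 103 μm.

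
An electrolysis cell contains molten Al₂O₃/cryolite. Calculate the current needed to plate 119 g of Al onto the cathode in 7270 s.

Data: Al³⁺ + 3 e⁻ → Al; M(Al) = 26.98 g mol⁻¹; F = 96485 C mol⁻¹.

176 A

n(Al) = 119 / 26.98 = 4.411 mol.
n(e⁻) = 3 × 4.411 = 13.23 mol.
Q = n(e⁻)·F = 13.23 × 96485 = 1277000 C.
I = Q/t = 1277000 / 7270.0 s = 176 A.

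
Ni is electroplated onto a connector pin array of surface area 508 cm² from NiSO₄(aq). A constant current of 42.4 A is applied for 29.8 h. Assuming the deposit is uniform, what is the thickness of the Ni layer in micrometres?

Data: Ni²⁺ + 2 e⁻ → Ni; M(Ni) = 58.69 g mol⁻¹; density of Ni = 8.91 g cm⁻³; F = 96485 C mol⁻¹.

3060 μm

Q = I·t = 42.40 × 107280 = 4549000 C; n(e⁻) = 47.14 mol.
n(Ni) = n(e⁻)/2 = 23.57 mol, so m = 23.57 × 58.69 = 1383 g.
Volume = m/ρ = 1383 / 8.91 = 155.3 cm³.
Thickness = V/A = 155.3 / 508 = 0.306 cm = 3060 μm.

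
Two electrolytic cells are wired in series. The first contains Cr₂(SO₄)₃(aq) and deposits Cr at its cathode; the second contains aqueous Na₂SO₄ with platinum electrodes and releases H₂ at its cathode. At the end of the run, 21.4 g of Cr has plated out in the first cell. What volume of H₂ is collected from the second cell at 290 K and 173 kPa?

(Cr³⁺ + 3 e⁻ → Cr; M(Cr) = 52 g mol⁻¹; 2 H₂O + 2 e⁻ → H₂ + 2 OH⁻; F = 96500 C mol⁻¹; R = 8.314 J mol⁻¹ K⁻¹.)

8.60 L

n(Cr) = 21.4 / 52 = 0.4115 mol, so n(e⁻) = 3 × 0.4115 = 1.235 mol.
The cells are in series, so the same 1.235 mol of electrons passes through the second cell.
2 H₂O + 2 e⁻ → H₂ + 2 OH⁻ — 2 mol e⁻ per mol H₂, so n(H₂) = 1.235/2 = 0.6173 mol.
V = nRT/P = (0.6173 × 8.314 × 290) / (173 × 10³) = 0.00860 m³ = 8.60 L.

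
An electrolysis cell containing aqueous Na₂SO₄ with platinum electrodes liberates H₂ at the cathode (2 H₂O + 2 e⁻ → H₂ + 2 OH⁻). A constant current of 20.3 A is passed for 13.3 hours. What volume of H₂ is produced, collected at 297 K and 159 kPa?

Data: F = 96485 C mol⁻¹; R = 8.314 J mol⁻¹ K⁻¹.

Q = I·t = 20.30 A × 47880 s = 972000 C.
n(e⁻) = Q/F = 972000 / 96485 = 10.07 mol.
2 electrons are transferred per H₂ molecule, so n(H₂) = 10.07 / 2 = 5.037 mol.
V = nRT/P = (5.037 × 8.314 × 297) / (159 × 10³ Pa) = 0.0782 m³ = 78.2 L.

78.2 L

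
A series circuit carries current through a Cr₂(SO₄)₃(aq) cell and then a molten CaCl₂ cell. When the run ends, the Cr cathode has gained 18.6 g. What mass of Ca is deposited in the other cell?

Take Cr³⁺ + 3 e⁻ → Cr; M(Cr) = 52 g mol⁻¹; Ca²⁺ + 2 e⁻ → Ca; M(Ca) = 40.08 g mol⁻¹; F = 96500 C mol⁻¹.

21.5 g

n(Cr) = 18.6 / 52 = 0.3577 mol.
Since Cr³⁺ + 3 e⁻ → Cr, n(e⁻) passed = 3 × 0.3577 = 1.073 mol.
Cells in series carry the same charge, so the same 1.073 mol of electrons passes through cell 2.
Ca²⁺ + 2 e⁻ → Ca, so n(Ca) = 1.073 / 2 = 0.5365 mol.
m(Ca) = 0.5365 × 40.08 = 21.5 g.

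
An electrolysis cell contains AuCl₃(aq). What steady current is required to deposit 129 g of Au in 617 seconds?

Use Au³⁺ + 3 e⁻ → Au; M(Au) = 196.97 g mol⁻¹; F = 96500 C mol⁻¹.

n(Au) = 129 / 196.97 = 0.6549 mol.
n(e⁻) = 3 × 0.6549 = 1.965 mol.
Q = n(e⁻)·F = 1.965 × 96500 = 189600 C.
I = Q/t = 189600 / 617.00 s = 307 A.

307 A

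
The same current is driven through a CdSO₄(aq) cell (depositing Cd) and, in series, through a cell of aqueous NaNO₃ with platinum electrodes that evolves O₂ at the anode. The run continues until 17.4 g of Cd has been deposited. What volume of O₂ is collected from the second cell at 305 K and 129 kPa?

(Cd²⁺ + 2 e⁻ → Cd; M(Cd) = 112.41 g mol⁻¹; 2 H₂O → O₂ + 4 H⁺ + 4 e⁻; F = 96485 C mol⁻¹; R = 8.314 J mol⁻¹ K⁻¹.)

n(Cd) = 17.4 / 112.41 = 0.1548 mol, so n(e⁻) = 2 × 0.1548 = 0.3096 mol.
The cells are in series, so the same 0.3096 mol of electrons passes through the second cell.
2 H₂O → O₂ + 4 H⁺ + 4 e⁻ — 4 mol e⁻ per mol O₂, so n(O₂) = 0.3096/4 = 0.07740 mol.
V = nRT/P = (0.07740 × 8.314 × 305) / (129 × 10³) = 0.00152 m³ = 1.52 L.

1.52 L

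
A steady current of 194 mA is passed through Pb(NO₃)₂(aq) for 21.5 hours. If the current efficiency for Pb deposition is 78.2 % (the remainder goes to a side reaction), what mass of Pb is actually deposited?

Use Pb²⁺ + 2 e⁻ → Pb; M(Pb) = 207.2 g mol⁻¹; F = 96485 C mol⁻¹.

Q = I·t = 0.1940 × 77400 = 15020 C.
n(e⁻) = 15020/96485 = 0.1556 mol; theoretically n(Pb) = 0.1556/2 = 0.07781 mol, m_theo = 16.12 g.
At 78.2 % efficiency, m_actual = 0.782 × 16.12 = 12.6 g.

12.6 g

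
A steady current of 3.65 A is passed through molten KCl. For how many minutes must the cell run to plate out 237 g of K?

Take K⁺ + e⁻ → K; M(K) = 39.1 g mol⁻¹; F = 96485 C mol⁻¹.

n(K) = m/M = 237 / 39.1 = 6.061 mol.
Each K atom requires 1 electron, so n(e⁻) = 1 × 6.061 = 6.061 mol.
Q = n(e⁻)·F = 6.061 × 96485 = 584800 C.
t = Q/I = 584800 / 3.650 A = 160200 s = 2670 min.

2670 min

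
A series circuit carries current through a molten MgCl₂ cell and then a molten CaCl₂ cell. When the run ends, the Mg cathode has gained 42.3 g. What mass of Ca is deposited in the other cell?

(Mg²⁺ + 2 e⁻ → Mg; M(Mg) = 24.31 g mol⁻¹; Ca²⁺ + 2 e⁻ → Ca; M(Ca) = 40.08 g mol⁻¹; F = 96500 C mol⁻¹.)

n(Mg) = 42.3 / 24.31 = 1.740 mol.
Since Mg²⁺ + 2 e⁻ → Mg, n(e⁻) passed = 2 × 1.740 = 3.480 mol.
Cells in series carry the same charge, so the same 3.480 mol of electrons passes through cell 2.
Ca²⁺ + 2 e⁻ → Ca, so n(Ca) = 3.480 / 2 = 1.740 mol.
m(Ca) = 1.740 × 40.08 = 69.7 g.

69.7 g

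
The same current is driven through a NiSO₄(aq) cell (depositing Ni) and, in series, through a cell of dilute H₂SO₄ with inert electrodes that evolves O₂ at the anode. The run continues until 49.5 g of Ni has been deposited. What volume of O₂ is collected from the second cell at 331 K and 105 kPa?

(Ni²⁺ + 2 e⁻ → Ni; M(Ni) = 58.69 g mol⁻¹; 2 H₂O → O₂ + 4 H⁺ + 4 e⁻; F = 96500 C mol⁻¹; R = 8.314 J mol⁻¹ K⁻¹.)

n(Ni) = 49.5 / 58.69 = 0.8434 mol, so n(e⁻) = 2 × 0.8434 = 1.687 mol.
The cells are in series, so the same 1.687 mol of electrons passes through the second cell.
2 H₂O → O₂ + 4 H⁺ + 4 e⁻ — 4 mol e⁻ per mol O₂, so n(O₂) = 1.687/4 = 0.4217 mol.
V = nRT/P = (0.4217 × 8.314 × 331) / (105 × 10³) = 0.0111 m³ = 11.1 L.

11.1 L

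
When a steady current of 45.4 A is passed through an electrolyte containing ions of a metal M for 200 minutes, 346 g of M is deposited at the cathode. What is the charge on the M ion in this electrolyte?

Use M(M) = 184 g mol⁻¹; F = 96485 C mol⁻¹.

+3

Q = I·t = 45.40 A × 12000 s = 544800 C, so n(e⁻) = 544800/96485 = 5.646 mol.
n(M) deposited = 346 / 184 = 1.880 mol.
Electrons per atom = n(e⁻)/n(M) = 5.646 / 1.880 = 3.00 ≈ 3, so the ion is M³⁺.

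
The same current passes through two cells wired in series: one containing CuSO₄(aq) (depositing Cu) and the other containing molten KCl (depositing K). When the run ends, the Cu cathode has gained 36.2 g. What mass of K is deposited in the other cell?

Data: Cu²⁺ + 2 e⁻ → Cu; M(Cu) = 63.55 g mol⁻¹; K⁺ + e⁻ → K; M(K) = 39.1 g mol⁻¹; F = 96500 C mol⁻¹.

44.5 g

n(Cu) = 36.2 / 63.55 = 0.5696 mol.
Since Cu²⁺ + 2 e⁻ → Cu, n(e⁻) passed = 2 × 0.5696 = 1.139 mol.
Cells in series carry the same charge, so the same 1.139 mol of electrons passes through cell 2.
K⁺ + e⁻ → K, so n(K) = 1.139 / 1 = 1.139 mol.
m(K) = 1.139 × 39.1 = 44.5 g.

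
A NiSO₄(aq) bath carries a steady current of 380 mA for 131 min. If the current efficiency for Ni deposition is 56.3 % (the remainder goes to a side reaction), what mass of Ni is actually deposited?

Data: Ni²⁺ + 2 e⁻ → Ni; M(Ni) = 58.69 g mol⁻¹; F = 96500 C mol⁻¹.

Q = I·t = 0.3800 × 7860.0 = 2987 C.
n(e⁻) = 2987/96500 = 0.03095 mol; theoretically n(Ni) = 0.03095/2 = 0.01548 mol, m_theo = 0.9083 g.
At 56.3 % efficiency, m_actual = 0.563 × 0.9083 = 0.511 g.

0.511 g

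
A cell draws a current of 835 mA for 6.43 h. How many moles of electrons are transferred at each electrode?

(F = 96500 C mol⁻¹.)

0.200 mol

Q = I·t = 0.8350 A × 23148 s = 19330 C.
n(e⁻) = Q/F = 19330 / 96500 = 0.200 mol.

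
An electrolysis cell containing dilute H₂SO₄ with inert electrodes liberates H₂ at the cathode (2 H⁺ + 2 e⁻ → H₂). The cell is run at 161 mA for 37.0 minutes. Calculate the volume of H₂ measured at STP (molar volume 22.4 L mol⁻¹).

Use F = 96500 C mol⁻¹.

Q = I·t = 0.1610 A × 2220.0 s = 357.4 C.
n(e⁻) = Q/F = 357.4 / 96500 = 0.003704 mol.
2 electrons are transferred per H₂ molecule, so n(H₂) = 0.003704 / 2 = 0.001852 mol.
V = n × V_m = 0.001852 × 22.4 = 0.0415 L.

0.0415 L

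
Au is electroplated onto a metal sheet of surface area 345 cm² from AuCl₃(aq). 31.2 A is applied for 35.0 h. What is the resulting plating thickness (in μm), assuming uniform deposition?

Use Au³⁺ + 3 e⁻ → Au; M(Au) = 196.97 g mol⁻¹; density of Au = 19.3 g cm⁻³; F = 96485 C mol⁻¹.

4020 μm

Q = I·t = 31.20 × 126000 = 3931000 C; n(e⁻) = 40.74 mol.
n(Au) = n(e⁻)/3 = 13.58 mol, so m = 13.58 × 196.97 = 2675 g.
Volume = m/ρ = 2675 / 19.3 = 138.6 cm³.
Thickness = V/A = 138.6 / 345 = 0.402 cm = 4020 μm.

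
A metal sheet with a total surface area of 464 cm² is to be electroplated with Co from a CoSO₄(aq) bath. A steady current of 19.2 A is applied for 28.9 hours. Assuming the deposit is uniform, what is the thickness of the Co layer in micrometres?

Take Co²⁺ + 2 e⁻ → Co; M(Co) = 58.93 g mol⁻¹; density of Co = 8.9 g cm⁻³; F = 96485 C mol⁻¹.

Q = I·t = 19.20 × 104040 = 1998000 C; n(e⁻) = 20.70 mol.
n(Co) = n(e⁻)/2 = 10.35 mol, so m = 10.35 × 58.93 = 610.0 g.
Volume = m/ρ = 610.0 / 8.9 = 68.54 cm³.
Thickness = V/A = 68.54 / 464 = 0.148 cm = 1480 μm.

1480 μm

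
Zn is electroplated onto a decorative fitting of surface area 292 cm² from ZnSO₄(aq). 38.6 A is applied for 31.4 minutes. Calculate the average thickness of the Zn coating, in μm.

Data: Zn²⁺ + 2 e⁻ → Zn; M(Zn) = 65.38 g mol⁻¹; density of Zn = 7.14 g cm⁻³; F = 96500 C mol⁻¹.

Q = I·t = 38.60 × 1884.0 = 72720 C; n(e⁻) = 0.7536 mol.
n(Zn) = n(e⁻)/2 = 0.3768 mol, so m = 0.3768 × 65.38 = 24.64 g.
Volume = m/ρ = 24.64 / 7.14 = 3.450 cm³.
Thickness = V/A = 3.450 / 292 = 0.0118 cm = 118 μm.

118 μm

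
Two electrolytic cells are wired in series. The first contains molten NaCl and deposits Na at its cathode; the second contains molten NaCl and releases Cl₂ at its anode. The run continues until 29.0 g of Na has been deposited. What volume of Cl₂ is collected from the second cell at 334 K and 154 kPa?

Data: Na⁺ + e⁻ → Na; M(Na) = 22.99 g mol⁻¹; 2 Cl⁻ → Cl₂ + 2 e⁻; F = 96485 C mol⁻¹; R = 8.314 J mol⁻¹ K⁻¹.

n(Na) = 29.0 / 22.99 = 1.261 mol, so n(e⁻) = 1 × 1.261 = 1.261 mol.
The cells are in series, so the same 1.261 mol of electrons passes through the second cell.
2 Cl⁻ → Cl₂ + 2 e⁻ — 2 mol e⁻ per mol Cl₂, so n(Cl₂) = 1.261/2 = 0.6307 mol.
V = nRT/P = (0.6307 × 8.314 × 334) / (154 × 10³) = 0.0114 m³ = 11.4 L.

11.4 L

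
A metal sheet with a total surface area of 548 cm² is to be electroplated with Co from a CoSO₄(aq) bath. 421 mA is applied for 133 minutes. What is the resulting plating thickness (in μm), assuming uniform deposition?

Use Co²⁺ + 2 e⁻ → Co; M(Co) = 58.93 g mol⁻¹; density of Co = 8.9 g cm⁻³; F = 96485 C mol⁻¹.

2.10 μm

Q = I·t = 0.4210 × 7980.0 = 3360 C; n(e⁻) = 0.03482 mol.
n(Co) = n(e⁻)/2 = 0.01741 mol, so m = 0.01741 × 58.93 = 1.026 g.
Volume = m/ρ = 1.026 / 8.9 = 0.1153 cm³.
Thickness = V/A = 0.1153 / 548 = 2.10 × 10⁻⁴ cm = 2.10 μm.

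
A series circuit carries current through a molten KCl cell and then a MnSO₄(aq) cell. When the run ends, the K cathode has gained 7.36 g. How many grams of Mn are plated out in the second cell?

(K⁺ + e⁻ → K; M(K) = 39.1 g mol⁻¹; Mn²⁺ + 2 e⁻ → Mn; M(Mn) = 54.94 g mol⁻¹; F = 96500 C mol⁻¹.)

5.17 g

n(K) = 7.36 / 39.1 = 0.1882 mol.
Since K⁺ + e⁻ → K, n(e⁻) passed = 1 × 0.1882 = 0.1882 mol.
Cells in series carry the same charge, so the same 0.1882 mol of electrons passes through cell 2.
Mn²⁺ + 2 e⁻ → Mn, so n(Mn) = 0.1882 / 2 = 0.09412 mol.
m(Mn) = 0.09412 × 54.94 = 5.17 g.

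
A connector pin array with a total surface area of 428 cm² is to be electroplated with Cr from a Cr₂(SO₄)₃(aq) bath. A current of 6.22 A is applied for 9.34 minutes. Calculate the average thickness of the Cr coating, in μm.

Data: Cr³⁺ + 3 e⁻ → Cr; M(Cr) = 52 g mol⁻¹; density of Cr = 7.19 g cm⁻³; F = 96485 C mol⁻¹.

Q = I·t = 6.220 × 560.40 = 3486 C; n(e⁻) = 0.03613 mol.
n(Cr) = n(e⁻)/3 = 0.01204 mol, so m = 0.01204 × 52 = 0.6262 g.
Volume = m/ρ = 0.6262 / 7.19 = 0.08709 cm³.
Thickness = V/A = 0.08709 / 428 = 2.03 × 10⁻⁴ cm = 2.03 μm.

2.03 μm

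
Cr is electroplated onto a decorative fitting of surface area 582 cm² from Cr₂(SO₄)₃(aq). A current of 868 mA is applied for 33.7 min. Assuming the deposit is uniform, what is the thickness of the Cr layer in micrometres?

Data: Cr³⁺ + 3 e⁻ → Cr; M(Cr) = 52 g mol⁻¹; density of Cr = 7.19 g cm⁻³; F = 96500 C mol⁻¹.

Q = I·t = 0.8680 × 2022.0 = 1755 C; n(e⁻) = 0.01819 mol.
n(Cr) = n(e⁻)/3 = 0.006063 mol, so m = 0.006063 × 52 = 0.3153 g.
Volume = m/ρ = 0.3153 / 7.19 = 0.04385 cm³.
Thickness = V/A = 0.04385 / 582 = 7.53 × 10⁻⁵ cm = 0.753 μm.

0.753 μm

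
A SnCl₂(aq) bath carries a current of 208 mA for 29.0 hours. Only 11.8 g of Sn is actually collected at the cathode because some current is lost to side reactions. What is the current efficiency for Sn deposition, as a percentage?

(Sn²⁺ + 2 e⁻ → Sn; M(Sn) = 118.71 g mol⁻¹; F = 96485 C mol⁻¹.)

Q = I·t = 0.2080 × 104400 = 21720 C; n(e⁻) = 21720/96485 = 0.2251 mol.
Theoretical n(Sn) = n(e⁻)/2 = 0.1125 mol, i.e. m_theo = 0.1125 × 118.71 = 13.36 g.
Efficiency = m_actual / m_theo = 11.8 / 13.36 = 88.3 %.

88.3 %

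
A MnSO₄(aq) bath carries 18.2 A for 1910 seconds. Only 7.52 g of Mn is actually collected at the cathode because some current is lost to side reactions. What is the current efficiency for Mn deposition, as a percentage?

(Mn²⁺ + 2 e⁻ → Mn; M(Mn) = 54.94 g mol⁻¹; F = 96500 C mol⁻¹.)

76.0 %

Q = I·t = 18.20 × 1910.0 = 34760 C; n(e⁻) = 34760/96500 = 0.3602 mol.
Theoretical n(Mn) = n(e⁻)/2 = 0.1801 mol, i.e. m_theo = 0.1801 × 54.94 = 9.895 g.
Efficiency = m_actual / m_theo = 7.52 / 9.895 = 76.0 %.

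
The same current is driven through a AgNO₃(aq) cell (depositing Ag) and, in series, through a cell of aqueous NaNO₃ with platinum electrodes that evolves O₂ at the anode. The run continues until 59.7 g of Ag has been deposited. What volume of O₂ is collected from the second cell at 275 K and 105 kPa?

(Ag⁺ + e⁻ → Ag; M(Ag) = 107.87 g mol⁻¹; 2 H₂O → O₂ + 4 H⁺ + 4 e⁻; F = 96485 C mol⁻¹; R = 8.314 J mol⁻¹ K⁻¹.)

n(Ag) = 59.7 / 107.87 = 0.5534 mol, so n(e⁻) = 1 × 0.5534 = 0.5534 mol.
The cells are in series, so the same 0.5534 mol of electrons passes through the second cell.
2 H₂O → O₂ + 4 H⁺ + 4 e⁻ — 4 mol e⁻ per mol O₂, so n(O₂) = 0.5534/4 = 0.1384 mol.
V = nRT/P = (0.1384 × 8.314 × 275) / (105 × 10³) = 0.00301 m³ = 3.01 L.

3.01 L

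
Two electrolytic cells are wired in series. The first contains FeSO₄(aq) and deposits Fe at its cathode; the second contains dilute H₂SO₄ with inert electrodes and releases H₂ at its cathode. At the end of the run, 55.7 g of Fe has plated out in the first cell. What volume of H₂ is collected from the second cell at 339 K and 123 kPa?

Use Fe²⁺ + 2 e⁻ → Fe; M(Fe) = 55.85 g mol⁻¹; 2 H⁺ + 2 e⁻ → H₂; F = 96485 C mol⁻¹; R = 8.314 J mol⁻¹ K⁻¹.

n(Fe) = 55.7 / 55.85 = 0.9973 mol, so n(e⁻) = 2 × 0.9973 = 1.995 mol.
The cells are in series, so the same 1.995 mol of electrons passes through the second cell.
2 H⁺ + 2 e⁻ → H₂ — 2 mol e⁻ per mol H₂, so n(H₂) = 1.995/2 = 0.9973 mol.
V = nRT/P = (0.9973 × 8.314 × 339) / (123 × 10³) = 0.0229 m³ = 22.9 L.

22.9 L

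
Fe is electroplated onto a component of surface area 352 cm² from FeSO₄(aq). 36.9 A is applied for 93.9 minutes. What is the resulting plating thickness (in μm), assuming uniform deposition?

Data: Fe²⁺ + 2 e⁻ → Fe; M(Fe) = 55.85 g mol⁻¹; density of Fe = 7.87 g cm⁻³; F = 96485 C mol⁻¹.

Q = I·t = 36.90 × 5634.0 = 207900 C; n(e⁻) = 2.155 mol.
n(Fe) = n(e⁻)/2 = 1.077 mol, so m = 1.077 × 55.85 = 60.17 g.
Volume = m/ρ = 60.17 / 7.87 = 7.645 cm³.
Thickness = V/A = 7.645 / 352 = 0.0217 cm = 217 μm.

217 μm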